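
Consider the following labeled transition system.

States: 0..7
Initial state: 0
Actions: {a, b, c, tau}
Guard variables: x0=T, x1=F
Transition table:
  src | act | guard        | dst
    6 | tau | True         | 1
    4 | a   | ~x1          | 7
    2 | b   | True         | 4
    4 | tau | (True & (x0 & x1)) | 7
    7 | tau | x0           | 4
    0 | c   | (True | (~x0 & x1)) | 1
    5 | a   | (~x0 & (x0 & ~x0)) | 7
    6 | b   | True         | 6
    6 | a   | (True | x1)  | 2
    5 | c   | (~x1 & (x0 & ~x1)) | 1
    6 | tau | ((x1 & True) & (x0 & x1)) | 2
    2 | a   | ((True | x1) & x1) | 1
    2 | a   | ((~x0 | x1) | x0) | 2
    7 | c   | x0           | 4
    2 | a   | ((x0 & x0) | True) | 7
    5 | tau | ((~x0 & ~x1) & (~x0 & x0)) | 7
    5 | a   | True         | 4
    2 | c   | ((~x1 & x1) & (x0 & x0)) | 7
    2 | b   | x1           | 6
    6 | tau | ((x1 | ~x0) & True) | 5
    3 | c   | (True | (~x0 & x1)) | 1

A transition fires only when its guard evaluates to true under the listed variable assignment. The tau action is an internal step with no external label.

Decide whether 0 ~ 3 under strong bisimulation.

Compute ~ classes (split until stable):
  round 0: {{0,1,2,3,4,5,6,7}}
  round 1: {{0,3},{1},{2},{4},{5},{6},{7}}
Fixed point at round 2; 7 class(es).
[0]={0,3}  [3]={0,3}

Answer: BISIMILAR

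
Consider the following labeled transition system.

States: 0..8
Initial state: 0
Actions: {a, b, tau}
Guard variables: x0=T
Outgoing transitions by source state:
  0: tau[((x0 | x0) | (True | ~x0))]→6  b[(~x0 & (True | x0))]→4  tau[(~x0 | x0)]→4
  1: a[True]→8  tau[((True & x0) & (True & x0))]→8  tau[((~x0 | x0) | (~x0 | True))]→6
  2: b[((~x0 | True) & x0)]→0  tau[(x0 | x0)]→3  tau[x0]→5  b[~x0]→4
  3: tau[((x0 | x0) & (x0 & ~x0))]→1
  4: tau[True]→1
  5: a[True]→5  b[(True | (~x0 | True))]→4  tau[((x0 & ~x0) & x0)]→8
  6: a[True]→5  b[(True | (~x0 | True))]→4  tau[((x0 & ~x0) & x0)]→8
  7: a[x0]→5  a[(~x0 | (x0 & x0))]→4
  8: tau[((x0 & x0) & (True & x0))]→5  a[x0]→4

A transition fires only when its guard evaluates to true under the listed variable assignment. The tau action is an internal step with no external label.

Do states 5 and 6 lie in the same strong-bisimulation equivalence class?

Answer: BISIMILAR

Trace:
Bisimulation quotient by refinement:
  P[0] = {{0,1,2,3,4,5,6,7,8}}
  P[1] = {{0,4},{1,8},{2},{3},{5,6},{7}}
  P[2] = {{0},{1},{2},{3},{4},{5,6},{7},{8}}
stable after 3 split(s): 8 block(s)
5∈{5,6}, 6∈{5,6}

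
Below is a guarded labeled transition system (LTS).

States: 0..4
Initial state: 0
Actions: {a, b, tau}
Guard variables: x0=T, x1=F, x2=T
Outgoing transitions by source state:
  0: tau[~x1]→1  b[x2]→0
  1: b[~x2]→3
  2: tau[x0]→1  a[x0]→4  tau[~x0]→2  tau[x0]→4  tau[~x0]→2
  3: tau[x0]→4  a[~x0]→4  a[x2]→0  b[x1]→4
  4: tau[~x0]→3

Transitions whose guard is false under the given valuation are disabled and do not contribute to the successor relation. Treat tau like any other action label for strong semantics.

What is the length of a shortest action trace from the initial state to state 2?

Answer: UNREACHABLE

Working:
BFS to 2:
  Layer 0: {0}
  Layer 1: {1}
2 never appears.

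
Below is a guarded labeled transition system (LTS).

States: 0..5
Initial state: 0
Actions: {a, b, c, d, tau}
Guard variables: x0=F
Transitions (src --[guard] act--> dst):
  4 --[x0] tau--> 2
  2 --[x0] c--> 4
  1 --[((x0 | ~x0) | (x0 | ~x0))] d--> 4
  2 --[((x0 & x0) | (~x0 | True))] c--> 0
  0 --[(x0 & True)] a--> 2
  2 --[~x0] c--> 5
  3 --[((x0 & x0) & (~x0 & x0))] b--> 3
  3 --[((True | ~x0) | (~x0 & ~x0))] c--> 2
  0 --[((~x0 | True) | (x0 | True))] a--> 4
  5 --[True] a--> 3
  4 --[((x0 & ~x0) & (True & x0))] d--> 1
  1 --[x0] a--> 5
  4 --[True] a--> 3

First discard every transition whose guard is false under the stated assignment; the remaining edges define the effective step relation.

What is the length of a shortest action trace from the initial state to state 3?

Answer: 2

Analysis:
Layered search for 3:
  L0 = {0}
  L1 = {4}
  L2 = {3}
3 enters at depth 2; path a·a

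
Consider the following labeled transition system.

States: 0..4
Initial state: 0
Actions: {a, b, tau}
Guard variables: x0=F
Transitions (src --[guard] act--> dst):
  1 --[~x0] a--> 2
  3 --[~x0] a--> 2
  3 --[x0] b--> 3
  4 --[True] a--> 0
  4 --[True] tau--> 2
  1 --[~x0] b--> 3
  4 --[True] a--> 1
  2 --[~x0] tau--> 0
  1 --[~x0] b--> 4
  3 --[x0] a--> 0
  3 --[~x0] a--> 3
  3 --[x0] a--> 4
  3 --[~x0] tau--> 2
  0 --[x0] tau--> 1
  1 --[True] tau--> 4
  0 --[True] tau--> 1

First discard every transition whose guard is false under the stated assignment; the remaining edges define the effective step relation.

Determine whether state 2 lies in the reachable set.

Answer: REACHABLE

Trace:
12 transition(s) survive guard evaluation.
L0 = {0}
L1 = {1}  cumulative {0,1}
L2 = {2,3,4}  cumulative {0,1,2,3,4}
Reach set: {0,1,2,3,4}
witness 2: tau·a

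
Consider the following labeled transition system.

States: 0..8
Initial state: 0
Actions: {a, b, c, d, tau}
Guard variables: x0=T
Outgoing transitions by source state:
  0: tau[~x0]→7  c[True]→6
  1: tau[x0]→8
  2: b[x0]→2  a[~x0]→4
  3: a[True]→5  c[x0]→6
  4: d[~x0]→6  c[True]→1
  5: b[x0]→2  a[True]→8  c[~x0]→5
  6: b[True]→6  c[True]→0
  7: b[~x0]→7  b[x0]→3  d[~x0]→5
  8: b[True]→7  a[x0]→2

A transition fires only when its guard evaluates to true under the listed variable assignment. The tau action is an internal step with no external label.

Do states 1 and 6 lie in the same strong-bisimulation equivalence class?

Answer: NOT BISIMILAR

Analysis:
Bisimulation quotient by refinement:
  π0 = {{0,1,2,3,4,5,6,7,8}}
  π1 = {{0,4},{1},{2,7},{3},{5,8},{6}}
  π2 = {{0},{1},{2},{3},{4},{5},{6},{7},{8}}
9 equivalence class(es) (converged in 3)
class of 1: {1}; class of 6: {6}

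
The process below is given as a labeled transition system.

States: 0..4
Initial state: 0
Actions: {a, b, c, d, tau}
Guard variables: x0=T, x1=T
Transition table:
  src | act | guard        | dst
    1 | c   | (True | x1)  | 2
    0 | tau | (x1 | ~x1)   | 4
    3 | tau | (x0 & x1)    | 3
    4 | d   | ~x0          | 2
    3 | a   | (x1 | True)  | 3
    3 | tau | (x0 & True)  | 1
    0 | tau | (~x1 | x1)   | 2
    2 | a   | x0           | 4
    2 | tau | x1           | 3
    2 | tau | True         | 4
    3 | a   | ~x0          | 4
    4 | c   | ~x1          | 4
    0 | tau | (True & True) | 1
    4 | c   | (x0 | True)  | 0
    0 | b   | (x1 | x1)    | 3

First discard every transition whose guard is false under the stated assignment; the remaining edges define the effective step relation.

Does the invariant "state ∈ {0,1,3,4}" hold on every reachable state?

Answer: INVARIANT VIOLATED at state 2

Trace:
Allowed set {0,1,3,4}
R = {0,1,2,3,4}
  0: safe
  1: safe
  2: outside
  3: safe
  4: safe
witness against invariant: tau → 2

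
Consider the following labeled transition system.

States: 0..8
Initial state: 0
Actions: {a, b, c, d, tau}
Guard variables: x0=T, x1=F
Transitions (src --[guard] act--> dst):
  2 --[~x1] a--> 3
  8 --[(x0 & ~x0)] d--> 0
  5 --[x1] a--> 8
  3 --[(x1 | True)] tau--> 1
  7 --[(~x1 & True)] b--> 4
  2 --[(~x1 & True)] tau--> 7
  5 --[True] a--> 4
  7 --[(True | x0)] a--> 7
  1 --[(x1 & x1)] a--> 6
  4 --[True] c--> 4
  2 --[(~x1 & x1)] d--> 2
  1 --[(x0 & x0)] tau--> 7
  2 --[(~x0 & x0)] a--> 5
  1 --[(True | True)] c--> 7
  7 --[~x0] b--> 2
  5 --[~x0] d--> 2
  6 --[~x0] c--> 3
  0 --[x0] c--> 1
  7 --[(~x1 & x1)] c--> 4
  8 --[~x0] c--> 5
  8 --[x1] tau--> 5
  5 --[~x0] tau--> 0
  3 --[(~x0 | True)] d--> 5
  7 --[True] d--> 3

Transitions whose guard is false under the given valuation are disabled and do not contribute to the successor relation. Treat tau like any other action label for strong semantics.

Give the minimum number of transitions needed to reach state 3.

BFS to 3:
  L0 = {0}
  L1 = {1}
  L2 = {7}
  L3 = {3,4}
3 enters at depth 3; path c·c·d

Answer: 3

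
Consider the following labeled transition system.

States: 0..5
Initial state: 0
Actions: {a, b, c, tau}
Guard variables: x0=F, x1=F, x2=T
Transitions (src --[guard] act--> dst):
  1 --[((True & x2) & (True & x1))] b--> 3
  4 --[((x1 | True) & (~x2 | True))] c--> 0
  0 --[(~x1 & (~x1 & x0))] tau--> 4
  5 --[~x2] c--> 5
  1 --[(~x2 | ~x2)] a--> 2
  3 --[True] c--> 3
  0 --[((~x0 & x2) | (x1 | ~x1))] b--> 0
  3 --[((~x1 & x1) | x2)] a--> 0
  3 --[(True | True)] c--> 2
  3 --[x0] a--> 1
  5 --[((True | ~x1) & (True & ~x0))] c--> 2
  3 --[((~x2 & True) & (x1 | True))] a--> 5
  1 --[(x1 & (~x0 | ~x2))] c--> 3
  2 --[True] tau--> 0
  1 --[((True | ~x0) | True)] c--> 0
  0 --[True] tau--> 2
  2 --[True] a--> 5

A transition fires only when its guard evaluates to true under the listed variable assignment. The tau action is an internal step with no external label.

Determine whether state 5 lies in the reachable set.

10 transition(s) survive guard evaluation.
depth 0: {0}
depth 1: {2}  now seen {0,2}
depth 2: {5}  now seen {0,2,5}
Reach set: {0,2,5}
witness 5: tau·a

Answer: REACHABLE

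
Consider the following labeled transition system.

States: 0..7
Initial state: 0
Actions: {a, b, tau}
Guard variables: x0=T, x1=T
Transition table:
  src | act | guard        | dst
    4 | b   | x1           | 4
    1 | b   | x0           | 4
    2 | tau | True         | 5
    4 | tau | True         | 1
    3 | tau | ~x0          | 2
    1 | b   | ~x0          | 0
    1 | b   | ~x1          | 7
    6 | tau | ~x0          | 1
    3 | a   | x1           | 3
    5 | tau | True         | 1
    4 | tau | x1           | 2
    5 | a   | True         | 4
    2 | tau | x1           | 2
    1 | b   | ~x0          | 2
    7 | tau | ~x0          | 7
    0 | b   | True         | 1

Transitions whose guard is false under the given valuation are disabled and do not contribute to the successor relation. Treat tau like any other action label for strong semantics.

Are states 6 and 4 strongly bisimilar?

Compute ~ classes (split until stable):
  π0 = {{0,1,2,3,4,5,6,7}}
  π1 = {{0,1},{2},{3},{4},{5},{6,7}}
  π2 = {{0},{1},{2},{3},{4},{5},{6,7}}
stable after 3 split(s): 7 block(s)
class of 6: {6,7}; class of 4: {4}

Answer: NOT BISIMILAR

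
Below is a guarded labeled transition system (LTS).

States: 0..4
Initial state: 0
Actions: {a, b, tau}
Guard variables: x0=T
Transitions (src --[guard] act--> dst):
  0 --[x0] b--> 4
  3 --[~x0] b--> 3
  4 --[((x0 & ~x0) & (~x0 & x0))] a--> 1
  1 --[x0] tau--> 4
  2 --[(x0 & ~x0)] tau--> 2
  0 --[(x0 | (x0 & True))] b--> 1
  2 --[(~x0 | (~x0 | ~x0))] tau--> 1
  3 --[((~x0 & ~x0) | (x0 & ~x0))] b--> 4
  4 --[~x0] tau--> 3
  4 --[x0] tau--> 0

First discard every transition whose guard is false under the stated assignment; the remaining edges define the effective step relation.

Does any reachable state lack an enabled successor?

R = {0,1,4}
  0: b→1  b→4  [2 out]
  1: tau→4  [1 out]
  4: tau→0  [1 out]

Answer: DEADLOCK-FREE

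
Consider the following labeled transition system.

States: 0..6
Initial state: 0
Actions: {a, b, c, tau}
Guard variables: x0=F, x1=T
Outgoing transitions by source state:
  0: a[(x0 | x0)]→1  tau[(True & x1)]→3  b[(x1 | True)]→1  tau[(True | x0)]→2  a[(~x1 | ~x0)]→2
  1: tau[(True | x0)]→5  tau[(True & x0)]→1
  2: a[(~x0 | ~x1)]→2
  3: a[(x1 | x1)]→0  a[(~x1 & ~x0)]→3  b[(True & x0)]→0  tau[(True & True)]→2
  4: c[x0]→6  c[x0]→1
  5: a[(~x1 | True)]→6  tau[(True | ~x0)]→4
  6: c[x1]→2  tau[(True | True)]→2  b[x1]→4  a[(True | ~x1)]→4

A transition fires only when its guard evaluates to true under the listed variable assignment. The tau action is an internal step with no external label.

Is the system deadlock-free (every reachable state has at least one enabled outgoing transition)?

R = {0,1,2,3,4,5,6}
  0: a→2  b→1  tau→2  tau→3  [deg 4]
  1: tau→5  [deg 1]
  2: a→2  [deg 1]
  3: a→0  tau→2  [deg 2]
  4: ∅  [STUCK]
  5: a→6  tau→4  [deg 2]
  6: a→4  b→4  c→2  tau→2  [deg 4]
trace reaching 4: b·tau·tau

Answer: DEADLOCK at state 4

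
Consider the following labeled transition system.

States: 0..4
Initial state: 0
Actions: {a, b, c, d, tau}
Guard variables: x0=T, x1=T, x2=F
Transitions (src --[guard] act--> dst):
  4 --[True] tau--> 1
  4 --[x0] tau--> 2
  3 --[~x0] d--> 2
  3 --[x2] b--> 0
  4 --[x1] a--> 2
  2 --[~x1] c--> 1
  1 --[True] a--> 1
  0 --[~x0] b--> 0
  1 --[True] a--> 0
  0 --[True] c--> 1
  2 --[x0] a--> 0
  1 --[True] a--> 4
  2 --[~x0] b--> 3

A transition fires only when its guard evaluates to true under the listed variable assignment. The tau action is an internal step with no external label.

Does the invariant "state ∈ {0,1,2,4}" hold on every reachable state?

Answer: INVARIANT HOLDS

Analysis:
Allowed set {0,1,2,4}
Reachable = {0,1,2,4}
  0: ✓
  1: ✓
  2: ✓
  4: ✓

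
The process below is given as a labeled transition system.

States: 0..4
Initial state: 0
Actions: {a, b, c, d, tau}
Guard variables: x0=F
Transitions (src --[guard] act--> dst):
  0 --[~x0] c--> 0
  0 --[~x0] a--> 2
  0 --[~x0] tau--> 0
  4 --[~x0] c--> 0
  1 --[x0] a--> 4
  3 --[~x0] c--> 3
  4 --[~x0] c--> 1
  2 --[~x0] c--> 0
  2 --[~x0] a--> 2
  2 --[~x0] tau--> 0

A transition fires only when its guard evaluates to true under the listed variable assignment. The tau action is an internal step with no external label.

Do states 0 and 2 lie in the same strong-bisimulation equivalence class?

Bisimulation quotient by refinement:
  π0 = {{0,1,2,3,4}}
  π1 = {{0,2},{1},{3,4}}
  π2 = {{0,2},{1},{3},{4}}
stable after 3 split(s): 4 block(s)
class of 0: {0,2}; class of 2: {0,2}

Answer: BISIMILAR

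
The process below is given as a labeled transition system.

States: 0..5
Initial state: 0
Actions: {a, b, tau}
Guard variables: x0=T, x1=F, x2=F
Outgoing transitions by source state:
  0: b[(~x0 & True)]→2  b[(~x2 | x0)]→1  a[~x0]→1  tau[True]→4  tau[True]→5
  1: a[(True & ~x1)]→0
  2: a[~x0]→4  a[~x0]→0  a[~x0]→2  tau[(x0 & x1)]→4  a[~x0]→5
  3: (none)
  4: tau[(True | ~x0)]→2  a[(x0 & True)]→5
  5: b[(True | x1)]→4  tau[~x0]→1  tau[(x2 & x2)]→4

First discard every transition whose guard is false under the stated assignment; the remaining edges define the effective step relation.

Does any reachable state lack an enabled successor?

Answer: DEADLOCK at state 2

Working:
R = {0,1,2,4,5}
  0: b→1  tau→4  tau→5  [3 exit(s)]
  1: a→0  [1 exit(s)]
  2: ∅  [no exit]
  4: a→5  tau→2  [2 exit(s)]
  5: b→4  [1 exit(s)]
trace reaching 2: tau·tau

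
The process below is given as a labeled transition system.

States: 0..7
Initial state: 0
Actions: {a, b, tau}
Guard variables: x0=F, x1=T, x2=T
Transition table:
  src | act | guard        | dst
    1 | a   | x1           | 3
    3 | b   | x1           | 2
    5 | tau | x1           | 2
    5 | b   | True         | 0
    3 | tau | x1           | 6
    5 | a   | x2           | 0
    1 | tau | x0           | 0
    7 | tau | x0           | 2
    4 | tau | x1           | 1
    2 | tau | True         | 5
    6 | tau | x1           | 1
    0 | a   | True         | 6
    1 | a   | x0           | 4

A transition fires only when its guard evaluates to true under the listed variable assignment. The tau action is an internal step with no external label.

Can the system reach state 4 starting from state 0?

After dropping false guards: 10 live edges.
Layer 0: {0}
Layer 1: {6}  cumulative {0,6}
Layer 2: {1}  cumulative {0,1,6}
Layer 3: {3}  cumulative {0,1,3,6}
Layer 4: {2}  cumulative {0,1,2,3,6}
Layer 5: {5}  cumulative {0,1,2,3,5,6}
Reachable = {0,1,2,3,5,6}

Answer: UNREACHABLE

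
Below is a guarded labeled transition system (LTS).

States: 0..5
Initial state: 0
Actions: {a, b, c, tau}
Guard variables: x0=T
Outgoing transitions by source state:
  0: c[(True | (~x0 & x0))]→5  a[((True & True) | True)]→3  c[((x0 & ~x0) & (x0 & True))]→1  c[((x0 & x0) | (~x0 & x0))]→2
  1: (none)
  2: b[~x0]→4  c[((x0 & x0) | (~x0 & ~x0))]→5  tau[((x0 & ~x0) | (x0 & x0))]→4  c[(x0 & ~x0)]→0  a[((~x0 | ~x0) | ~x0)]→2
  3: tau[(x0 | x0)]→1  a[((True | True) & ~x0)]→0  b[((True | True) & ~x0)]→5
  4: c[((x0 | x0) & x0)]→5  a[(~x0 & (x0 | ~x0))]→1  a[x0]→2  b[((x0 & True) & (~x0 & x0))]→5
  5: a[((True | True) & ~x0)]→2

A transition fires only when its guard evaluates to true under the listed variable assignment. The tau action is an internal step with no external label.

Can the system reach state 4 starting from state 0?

8 transition(s) survive guard evaluation.
depth 0: {0}
depth 1: {2,3,5}  now seen {0,2,3,5}
depth 2: {1,4}  now seen {0,1,2,3,4,5}
Reach set: {0,1,2,3,4,5}
Path to 4: c·tau

Answer: REACHABLE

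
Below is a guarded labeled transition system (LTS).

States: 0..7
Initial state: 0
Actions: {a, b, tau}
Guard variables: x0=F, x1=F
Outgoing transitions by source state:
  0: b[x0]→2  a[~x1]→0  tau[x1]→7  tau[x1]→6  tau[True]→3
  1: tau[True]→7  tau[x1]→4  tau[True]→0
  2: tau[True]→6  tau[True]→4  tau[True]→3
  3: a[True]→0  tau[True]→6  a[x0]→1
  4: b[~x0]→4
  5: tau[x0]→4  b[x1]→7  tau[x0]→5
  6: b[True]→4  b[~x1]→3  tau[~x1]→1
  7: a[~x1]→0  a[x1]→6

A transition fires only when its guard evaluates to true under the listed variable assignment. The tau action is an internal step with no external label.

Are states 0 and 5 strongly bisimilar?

Refine partition for ~:
  P[0] = {{0,1,2,3,4,5,6,7}}
  P[1] = {{0,3},{1,2},{4},{5},{6},{7}}
  P[2] = {{0},{1},{2},{3},{4},{5},{6},{7}}
8 equivalence class(es) (converged in 3)
class of 0: {0}; class of 5: {5}

Answer: NOT BISIMILAR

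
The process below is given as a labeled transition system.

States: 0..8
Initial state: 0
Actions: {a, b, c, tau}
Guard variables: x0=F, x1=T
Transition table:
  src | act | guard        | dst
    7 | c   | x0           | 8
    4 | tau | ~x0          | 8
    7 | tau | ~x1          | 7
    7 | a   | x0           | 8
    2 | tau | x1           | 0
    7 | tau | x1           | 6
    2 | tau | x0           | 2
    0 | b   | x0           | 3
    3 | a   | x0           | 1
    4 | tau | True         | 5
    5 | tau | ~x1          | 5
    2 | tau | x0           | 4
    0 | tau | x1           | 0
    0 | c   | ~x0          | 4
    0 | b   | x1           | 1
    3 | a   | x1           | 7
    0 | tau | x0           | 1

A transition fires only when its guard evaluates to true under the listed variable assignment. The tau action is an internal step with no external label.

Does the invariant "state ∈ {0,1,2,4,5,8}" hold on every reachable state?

Answer: INVARIANT HOLDS

Analysis:
Safe = {0,1,2,4,5,8}
R = {0,1,4,5,8}
  0: safe
  1: safe
  4: safe
  5: safe
  8: safe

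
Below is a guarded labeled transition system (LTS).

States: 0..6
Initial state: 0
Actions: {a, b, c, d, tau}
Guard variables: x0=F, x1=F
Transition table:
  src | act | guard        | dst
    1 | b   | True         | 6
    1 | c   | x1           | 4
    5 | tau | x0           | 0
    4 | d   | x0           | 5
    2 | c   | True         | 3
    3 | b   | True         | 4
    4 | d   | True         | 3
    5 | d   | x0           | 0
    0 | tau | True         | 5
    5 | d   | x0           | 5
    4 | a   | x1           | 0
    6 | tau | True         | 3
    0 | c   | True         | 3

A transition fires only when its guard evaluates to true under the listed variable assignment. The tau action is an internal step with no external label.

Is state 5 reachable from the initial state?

Answer: REACHABLE

Trace:
Guard filter leaves 7 enabled edge(s).
L0 = {0}
L1 = {3,5}  total {0,3,5}
L2 = {4}  total {0,3,4,5}
Reach set: {0,3,4,5}
witness 5: tau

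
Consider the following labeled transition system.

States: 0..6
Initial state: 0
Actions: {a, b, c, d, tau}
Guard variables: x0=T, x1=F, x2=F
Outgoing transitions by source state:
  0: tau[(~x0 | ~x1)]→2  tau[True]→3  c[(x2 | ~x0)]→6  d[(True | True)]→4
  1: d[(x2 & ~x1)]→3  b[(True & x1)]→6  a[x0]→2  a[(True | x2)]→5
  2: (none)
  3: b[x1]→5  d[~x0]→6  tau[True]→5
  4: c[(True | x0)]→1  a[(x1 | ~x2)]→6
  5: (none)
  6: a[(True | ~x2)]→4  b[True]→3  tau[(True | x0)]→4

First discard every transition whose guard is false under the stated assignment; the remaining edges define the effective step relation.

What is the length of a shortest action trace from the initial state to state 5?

Answer: 2

Analysis:
BFS to 5:
  L0 = {0}
  L1 = {2,3,4}
  L2 = {1,5,6}
depth(5)=2, e.g. tau·tau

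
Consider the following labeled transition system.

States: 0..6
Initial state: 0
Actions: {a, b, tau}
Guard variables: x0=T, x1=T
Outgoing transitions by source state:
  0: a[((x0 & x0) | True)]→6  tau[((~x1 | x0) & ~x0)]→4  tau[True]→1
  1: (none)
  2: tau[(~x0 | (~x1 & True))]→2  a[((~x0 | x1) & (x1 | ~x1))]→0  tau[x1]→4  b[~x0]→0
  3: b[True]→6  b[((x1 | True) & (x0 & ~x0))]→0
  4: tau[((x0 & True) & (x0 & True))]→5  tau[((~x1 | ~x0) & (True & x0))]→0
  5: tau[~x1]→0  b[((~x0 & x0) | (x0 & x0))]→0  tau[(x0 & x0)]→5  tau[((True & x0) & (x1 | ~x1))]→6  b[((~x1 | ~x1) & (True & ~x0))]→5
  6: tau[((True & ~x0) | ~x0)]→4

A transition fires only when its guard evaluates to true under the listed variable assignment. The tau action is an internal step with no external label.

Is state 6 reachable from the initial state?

Answer: REACHABLE

Working:
Guard filter leaves 9 enabled edge(s).
depth 0: {0}
depth 1: {1,6}  total {0,1,6}
R = {0,1,6}
trace reaching 6: a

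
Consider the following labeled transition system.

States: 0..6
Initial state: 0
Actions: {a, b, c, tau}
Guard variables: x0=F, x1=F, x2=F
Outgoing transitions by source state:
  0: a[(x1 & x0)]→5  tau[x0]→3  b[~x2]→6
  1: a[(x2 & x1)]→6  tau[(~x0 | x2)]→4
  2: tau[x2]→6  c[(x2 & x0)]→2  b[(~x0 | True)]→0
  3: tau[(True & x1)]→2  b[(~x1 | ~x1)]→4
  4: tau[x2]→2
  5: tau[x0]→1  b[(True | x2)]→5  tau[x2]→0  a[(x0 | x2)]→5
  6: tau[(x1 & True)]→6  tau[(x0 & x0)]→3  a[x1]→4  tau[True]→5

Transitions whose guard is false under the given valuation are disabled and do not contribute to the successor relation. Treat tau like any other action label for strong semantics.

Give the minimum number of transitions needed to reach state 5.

Answer: 2

Trace:
Layered search for 5:
  L0 = {0}
  L1 = {6}
  L2 = {5}
depth(5)=2, e.g. b·tau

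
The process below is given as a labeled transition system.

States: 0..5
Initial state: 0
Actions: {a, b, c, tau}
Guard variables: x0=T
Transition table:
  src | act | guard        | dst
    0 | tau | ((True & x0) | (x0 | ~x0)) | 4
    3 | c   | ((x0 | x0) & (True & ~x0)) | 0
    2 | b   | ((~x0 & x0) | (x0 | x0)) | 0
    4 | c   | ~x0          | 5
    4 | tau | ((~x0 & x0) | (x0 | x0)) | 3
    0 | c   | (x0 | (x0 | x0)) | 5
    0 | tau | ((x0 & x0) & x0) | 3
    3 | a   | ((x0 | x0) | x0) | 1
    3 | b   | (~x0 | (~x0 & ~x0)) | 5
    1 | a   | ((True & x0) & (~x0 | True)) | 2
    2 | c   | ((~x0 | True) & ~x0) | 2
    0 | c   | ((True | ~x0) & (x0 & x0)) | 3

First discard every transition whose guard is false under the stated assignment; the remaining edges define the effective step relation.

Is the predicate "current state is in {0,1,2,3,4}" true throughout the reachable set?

Inv-set: {0,1,2,3,4}
Reachable = {0,1,2,3,4,5}
  0: ✓
  1: ✓
  2: ✓
  3: ✓
  4: ✓
  5: outside
reach 5 via c — violates

Answer: INVARIANT VIOLATED at state 5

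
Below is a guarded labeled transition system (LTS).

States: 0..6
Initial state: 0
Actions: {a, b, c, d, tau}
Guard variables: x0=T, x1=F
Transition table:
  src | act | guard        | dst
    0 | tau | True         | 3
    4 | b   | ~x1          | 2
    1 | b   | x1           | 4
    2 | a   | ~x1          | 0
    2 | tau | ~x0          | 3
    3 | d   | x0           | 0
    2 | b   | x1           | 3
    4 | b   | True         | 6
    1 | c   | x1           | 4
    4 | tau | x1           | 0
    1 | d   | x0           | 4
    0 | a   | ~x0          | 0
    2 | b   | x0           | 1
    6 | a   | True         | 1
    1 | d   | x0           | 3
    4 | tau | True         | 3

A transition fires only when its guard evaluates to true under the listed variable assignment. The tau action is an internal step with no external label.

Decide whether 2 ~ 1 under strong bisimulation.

Bisimulation quotient by refinement:
  P[0] = {{0,1,2,3,4,5,6}}
  P[1] = {{0},{1,3},{2},{4},{5},{6}}
  P[2] = {{0},{1},{2},{3},{4},{5},{6}}
Fixed point at round 3; 7 class(es).
2∈{2}, 1∈{1}

Answer: NOT BISIMILAR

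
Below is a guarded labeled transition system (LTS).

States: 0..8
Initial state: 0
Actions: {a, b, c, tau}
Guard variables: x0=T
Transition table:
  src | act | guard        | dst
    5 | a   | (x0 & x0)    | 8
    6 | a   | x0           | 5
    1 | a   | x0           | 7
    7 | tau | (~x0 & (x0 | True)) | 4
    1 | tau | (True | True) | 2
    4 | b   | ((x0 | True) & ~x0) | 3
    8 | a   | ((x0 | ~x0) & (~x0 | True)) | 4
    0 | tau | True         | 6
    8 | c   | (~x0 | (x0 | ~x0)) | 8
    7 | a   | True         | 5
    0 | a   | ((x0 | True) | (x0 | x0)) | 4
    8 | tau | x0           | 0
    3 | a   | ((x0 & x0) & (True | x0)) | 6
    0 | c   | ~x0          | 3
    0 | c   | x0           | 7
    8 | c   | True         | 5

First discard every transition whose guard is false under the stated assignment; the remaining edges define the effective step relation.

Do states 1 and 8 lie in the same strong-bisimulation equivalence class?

Compute ~ classes (split until stable):
  π0 = {{0,1,2,3,4,5,6,7,8}}
  π1 = {{0,8},{1},{2,4},{3,5,6,7}}
  π2 = {{0},{1},{2,4},{3,6,7},{5},{8}}
  π3 = {{0},{1},{2,4},{3},{5},{6,7},{8}}
Fixed point at round 4; 7 class(es).
[1]={1}  [8]={8}

Answer: NOT BISIMILAR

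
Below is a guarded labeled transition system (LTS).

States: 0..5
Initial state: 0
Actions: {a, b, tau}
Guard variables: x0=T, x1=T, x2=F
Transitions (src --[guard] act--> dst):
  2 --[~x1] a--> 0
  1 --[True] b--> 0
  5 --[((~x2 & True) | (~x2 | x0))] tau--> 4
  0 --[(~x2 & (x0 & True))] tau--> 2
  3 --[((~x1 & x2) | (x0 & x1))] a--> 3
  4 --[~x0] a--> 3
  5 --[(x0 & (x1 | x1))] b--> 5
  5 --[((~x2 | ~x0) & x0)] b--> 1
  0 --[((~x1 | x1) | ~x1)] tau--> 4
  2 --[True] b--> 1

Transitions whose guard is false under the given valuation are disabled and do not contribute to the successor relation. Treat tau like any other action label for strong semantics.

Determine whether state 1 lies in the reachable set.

Answer: REACHABLE

Analysis:
Guard filter leaves 8 enabled edge(s).
Layer 0: {0}
Layer 1: {2,4}  cumulative {0,2,4}
Layer 2: {1}  cumulative {0,1,2,4}
R = {0,1,2,4}
witness 1: tau·b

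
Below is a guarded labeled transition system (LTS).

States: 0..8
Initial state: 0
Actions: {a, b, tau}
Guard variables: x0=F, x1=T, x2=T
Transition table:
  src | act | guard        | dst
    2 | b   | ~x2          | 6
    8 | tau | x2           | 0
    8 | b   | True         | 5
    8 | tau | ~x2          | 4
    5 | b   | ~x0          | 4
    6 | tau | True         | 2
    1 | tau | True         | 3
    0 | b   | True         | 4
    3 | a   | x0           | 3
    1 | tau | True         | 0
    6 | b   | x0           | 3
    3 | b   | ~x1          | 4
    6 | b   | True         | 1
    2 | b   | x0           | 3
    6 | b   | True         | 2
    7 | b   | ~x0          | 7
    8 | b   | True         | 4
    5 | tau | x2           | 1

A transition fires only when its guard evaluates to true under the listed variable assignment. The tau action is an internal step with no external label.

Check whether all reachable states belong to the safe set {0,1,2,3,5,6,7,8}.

Answer: INVARIANT VIOLATED at state 4

Working:
Safe = {0,1,2,3,5,6,7,8}
R = {0,4}
  0: ok
  4: ✗ unsafe
witness against invariant: b → 4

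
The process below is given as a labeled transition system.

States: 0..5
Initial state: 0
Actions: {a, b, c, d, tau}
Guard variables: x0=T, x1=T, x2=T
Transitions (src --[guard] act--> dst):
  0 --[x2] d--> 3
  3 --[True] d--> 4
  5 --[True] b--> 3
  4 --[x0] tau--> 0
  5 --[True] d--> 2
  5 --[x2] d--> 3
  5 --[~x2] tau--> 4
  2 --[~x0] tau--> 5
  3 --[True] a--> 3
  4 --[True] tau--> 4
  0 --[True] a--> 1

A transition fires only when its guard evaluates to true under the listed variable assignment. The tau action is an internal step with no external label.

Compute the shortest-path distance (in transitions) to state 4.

Layered search for 4:
  L0 = {0}
  L1 = {1,3}
  L2 = {4}
4 enters at depth 2; path d·d

Answer: 2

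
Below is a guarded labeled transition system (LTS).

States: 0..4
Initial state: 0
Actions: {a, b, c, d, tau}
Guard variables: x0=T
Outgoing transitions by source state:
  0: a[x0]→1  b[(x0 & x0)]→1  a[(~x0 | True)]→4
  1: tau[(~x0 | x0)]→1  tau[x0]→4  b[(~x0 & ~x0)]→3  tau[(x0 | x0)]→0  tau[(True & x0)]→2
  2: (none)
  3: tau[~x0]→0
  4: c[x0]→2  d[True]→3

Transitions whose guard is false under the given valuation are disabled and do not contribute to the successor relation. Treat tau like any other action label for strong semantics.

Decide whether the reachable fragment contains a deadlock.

Answer: DEADLOCK at state 2

Trace:
Reach set: {0,1,2,3,4}
  0: a→1  a→4  b→1  [3 exit(s)]
  1: tau→0  tau→1  tau→2  tau→4  [4 exit(s)]
  2: ∅  [deadlock]
  3: ∅  [deadlock]
  4: c→2  d→3  [2 exit(s)]
trace reaching 2: a·tau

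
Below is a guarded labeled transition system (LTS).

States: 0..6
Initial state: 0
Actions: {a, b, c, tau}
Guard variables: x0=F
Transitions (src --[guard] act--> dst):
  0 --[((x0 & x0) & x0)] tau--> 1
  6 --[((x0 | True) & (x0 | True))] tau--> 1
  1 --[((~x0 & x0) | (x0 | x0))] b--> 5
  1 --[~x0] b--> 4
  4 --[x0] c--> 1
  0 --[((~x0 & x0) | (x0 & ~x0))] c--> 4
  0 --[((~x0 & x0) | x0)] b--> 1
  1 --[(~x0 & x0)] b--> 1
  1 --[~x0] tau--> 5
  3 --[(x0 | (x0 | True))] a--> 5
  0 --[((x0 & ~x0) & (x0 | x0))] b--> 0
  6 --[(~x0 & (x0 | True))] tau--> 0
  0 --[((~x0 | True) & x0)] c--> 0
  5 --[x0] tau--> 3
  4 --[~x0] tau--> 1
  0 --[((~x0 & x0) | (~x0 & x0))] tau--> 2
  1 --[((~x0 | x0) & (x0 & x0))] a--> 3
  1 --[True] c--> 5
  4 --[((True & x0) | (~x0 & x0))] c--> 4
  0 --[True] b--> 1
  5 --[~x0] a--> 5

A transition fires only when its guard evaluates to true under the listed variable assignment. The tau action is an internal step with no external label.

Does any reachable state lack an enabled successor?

Answer: DEADLOCK-FREE

Analysis:
Reachable = {0,1,4,5}
  0: b→1  [1 out]
  1: b→4  c→5  tau→5  [3 out]
  4: tau→1  [1 out]
  5: a→5  [1 out]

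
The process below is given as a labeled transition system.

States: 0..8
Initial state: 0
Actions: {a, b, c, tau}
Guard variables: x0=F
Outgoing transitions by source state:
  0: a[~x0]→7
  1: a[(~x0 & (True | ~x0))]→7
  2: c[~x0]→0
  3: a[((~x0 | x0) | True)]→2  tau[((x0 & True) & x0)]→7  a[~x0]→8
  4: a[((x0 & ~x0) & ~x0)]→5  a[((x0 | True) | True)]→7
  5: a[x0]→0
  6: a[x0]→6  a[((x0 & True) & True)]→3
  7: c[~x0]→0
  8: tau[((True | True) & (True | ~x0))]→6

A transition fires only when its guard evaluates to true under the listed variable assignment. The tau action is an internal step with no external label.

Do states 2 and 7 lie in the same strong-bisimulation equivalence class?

Answer: BISIMILAR

Analysis:
Compute ~ classes (split until stable):
  P[0] = {{0,1,2,3,4,5,6,7,8}}
  P[1] = {{0,1,3,4},{2,7},{5,6},{8}}
  P[2] = {{0,1,4},{2,7},{3},{5,6},{8}}
stable after 3 split(s): 5 block(s)
class of 2: {2,7}; class of 7: {2,7}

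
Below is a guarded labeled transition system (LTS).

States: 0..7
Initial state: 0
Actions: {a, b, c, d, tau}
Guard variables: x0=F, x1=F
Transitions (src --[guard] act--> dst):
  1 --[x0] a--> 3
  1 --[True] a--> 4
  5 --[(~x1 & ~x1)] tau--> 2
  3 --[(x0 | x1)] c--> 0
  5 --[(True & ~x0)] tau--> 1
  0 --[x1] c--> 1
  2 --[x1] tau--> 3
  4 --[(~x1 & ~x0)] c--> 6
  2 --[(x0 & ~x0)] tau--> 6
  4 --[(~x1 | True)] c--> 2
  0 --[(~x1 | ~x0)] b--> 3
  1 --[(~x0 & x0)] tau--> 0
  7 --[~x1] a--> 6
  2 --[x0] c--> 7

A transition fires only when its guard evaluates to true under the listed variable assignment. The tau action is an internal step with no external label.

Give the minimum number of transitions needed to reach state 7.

Answer: UNREACHABLE

Trace:
BFS to 7:
  L0 = {0}
  L1 = {3}
7 never appears.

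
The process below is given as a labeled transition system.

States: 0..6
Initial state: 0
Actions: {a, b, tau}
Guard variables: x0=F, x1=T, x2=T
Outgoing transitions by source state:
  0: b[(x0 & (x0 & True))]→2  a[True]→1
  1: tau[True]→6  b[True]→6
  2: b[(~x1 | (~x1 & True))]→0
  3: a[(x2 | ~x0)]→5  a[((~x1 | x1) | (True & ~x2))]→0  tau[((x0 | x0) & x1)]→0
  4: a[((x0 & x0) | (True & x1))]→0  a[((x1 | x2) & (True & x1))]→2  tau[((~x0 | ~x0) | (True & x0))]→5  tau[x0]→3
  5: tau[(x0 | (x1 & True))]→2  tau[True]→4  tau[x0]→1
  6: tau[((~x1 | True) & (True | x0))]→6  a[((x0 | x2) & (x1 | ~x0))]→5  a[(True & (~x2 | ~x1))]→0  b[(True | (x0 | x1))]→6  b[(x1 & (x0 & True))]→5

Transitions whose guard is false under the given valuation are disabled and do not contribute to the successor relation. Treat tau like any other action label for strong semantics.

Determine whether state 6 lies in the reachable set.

13 transition(s) survive guard evaluation.
Layer 0: {0}
Layer 1: {1}  now seen {0,1}
Layer 2: {6}  now seen {0,1,6}
Layer 3: {5}  now seen {0,1,5,6}
Layer 4: {2,4}  now seen {0,1,2,4,5,6}
Reachable = {0,1,2,4,5,6}
Path to 6: a·tau

Answer: REACHABLE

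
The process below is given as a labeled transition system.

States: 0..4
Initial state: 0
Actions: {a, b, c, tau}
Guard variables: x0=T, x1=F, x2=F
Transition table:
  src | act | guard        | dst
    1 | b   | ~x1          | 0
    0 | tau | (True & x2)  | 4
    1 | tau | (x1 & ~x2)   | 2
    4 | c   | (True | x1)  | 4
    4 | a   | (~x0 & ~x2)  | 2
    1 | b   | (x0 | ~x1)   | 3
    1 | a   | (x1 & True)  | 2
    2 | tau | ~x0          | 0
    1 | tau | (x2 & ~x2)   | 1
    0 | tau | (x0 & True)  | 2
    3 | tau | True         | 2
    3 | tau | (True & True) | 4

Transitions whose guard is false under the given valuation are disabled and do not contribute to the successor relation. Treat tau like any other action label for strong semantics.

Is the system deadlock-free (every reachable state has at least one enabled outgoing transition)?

R = {0,2}
  0: tau→2  [deg 1]
  2: ∅  [STUCK]
witness 2: tau

Answer: DEADLOCK at state 2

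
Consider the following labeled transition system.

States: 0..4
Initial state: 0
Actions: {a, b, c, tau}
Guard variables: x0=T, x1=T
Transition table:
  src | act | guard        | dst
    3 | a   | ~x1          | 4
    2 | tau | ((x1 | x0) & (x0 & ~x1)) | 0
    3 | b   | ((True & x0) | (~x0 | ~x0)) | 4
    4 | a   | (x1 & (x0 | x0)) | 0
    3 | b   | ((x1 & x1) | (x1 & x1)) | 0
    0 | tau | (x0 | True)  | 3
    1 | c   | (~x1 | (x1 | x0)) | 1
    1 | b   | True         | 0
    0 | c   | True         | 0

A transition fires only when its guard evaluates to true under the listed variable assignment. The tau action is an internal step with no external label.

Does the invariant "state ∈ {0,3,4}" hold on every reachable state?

Inv-set: {0,3,4}
Reachable = {0,3,4}
  0: ✓
  3: ✓
  4: ✓

Answer: INVARIANT HOLDS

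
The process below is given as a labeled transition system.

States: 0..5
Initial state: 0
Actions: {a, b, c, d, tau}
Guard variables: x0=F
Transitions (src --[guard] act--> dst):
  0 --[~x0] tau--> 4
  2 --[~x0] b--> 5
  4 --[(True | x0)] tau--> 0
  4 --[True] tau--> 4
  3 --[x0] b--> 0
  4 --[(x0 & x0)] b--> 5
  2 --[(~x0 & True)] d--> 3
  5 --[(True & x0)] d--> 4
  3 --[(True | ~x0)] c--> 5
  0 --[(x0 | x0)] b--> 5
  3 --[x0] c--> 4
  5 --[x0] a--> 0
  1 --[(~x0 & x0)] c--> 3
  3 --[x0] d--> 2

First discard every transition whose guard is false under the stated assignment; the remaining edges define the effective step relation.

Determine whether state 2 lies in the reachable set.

Answer: UNREACHABLE

Trace:
6 transition(s) survive guard evaluation.
L0 = {0}
L1 = {4}  total {0,4}
Reachable = {0,4}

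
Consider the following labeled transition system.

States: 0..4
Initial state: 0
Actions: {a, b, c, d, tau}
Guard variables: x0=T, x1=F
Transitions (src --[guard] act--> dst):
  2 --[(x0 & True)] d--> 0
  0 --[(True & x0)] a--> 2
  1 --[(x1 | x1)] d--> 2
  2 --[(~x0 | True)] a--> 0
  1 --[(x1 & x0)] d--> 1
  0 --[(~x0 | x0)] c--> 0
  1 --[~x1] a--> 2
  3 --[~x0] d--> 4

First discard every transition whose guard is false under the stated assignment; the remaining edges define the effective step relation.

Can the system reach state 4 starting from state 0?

5 transition(s) survive guard evaluation.
depth 0: {0}
depth 1: {2}  now seen {0,2}
Reach set: {0,2}

Answer: UNREACHABLE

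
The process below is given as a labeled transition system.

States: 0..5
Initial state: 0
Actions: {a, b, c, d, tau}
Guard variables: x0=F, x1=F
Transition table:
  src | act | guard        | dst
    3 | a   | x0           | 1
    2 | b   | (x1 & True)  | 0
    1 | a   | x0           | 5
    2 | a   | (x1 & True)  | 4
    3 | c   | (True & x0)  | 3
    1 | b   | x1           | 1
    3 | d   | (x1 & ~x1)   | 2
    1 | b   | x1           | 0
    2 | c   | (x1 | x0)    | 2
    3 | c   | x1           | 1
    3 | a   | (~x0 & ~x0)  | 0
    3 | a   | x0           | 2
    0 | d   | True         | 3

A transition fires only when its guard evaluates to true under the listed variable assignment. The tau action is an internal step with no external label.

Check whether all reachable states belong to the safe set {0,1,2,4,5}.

Answer: INVARIANT VIOLATED at state 3

Working:
Safe = {0,1,2,4,5}
Reach set: {0,3}
  0: ✓
  3: ✗ unsafe
counterexample path to 3: d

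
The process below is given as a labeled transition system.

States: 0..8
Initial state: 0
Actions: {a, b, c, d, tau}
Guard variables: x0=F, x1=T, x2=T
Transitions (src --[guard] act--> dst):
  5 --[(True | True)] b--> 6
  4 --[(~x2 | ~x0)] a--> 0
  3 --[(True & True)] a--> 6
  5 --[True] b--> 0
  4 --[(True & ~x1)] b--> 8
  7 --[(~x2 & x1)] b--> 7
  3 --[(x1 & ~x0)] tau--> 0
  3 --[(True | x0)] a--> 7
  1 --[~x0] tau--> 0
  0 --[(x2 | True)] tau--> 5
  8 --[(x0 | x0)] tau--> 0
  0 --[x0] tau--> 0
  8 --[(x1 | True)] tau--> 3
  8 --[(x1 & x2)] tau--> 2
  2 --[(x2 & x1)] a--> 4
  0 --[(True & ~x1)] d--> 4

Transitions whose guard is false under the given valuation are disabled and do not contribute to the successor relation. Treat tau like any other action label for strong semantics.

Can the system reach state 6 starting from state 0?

Answer: REACHABLE

Analysis:
After dropping false guards: 11 live edges.
Layer 0: {0}
Layer 1: {5}  total {0,5}
Layer 2: {6}  total {0,5,6}
Reachable = {0,5,6}
trace reaching 6: tau·b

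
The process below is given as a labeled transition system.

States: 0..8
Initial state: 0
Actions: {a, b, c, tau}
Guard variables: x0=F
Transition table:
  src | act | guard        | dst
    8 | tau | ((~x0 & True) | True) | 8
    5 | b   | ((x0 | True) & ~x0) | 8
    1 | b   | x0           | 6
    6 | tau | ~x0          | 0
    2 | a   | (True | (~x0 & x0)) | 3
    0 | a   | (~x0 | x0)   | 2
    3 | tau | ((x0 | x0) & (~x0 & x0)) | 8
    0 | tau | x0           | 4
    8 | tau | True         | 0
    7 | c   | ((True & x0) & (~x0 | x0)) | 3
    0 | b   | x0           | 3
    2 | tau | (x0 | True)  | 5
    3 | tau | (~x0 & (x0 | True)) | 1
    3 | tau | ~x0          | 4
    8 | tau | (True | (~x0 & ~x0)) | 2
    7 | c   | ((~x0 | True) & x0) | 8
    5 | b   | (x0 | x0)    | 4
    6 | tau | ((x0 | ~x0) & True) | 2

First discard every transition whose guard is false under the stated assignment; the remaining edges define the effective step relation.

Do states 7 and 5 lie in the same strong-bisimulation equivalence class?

Bisimulation quotient by refinement:
  π0 = {{0,1,2,3,4,5,6,7,8}}
  π1 = {{0},{1,4,7},{2},{3,6,8},{5}}
  π2 = {{0},{1,4,7},{2},{3},{5},{6},{8}}
7 equivalence class(es) (converged in 3)
7∈{1,4,7}, 5∈{5}

Answer: NOT BISIMILAR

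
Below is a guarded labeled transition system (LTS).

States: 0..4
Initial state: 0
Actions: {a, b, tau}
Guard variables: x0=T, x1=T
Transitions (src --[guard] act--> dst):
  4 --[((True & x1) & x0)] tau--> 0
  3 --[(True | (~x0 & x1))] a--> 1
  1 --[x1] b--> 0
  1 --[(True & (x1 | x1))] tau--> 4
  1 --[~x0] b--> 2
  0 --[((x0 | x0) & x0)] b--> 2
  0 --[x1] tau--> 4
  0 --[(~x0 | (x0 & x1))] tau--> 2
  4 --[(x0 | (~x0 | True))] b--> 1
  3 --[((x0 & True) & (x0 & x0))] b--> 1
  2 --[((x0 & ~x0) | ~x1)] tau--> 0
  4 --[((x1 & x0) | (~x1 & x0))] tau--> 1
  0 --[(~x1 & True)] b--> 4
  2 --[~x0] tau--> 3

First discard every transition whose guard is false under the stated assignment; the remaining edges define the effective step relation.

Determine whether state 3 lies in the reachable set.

Answer: UNREACHABLE

Working:
10 transition(s) survive guard evaluation.
Layer 0: {0}
Layer 1: {2,4}  cumulative {0,2,4}
Layer 2: {1}  cumulative {0,1,2,4}
Reachable = {0,1,2,4}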